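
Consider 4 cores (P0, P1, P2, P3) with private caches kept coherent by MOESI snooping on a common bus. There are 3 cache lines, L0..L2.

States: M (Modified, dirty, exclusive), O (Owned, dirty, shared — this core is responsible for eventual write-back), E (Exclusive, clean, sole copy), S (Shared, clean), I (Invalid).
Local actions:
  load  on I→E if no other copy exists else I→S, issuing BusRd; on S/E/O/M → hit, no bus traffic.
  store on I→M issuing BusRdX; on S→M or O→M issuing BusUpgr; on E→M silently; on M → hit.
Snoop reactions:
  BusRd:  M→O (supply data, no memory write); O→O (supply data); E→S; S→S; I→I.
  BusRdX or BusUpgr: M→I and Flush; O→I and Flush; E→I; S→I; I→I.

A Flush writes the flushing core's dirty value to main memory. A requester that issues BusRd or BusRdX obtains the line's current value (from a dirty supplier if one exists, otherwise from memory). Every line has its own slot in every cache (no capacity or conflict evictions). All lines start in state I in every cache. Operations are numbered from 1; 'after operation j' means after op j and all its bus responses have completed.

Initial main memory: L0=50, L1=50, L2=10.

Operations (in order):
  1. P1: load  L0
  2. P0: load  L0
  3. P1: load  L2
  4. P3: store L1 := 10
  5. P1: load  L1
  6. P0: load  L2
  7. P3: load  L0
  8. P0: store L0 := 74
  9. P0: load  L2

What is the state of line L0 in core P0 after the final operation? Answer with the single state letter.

[1] P1: load  L0 | P0:I, P1:E(50), P2:I, P3:I | bus: BusRd
[2] P0: load  L0 | P0:S(50), P1:S(50), P2:I, P3:I | bus: BusRd
[3] P1: load  L2 | P0:I, P1:E(10), P2:I, P3:I | bus: BusRd
[4] P3: store L1 := 10 | P0:I, P1:I, P2:I, P3:M(10) | bus: BusRdX
[5] P1: load  L1 | P0:I, P1:S(10), P2:I, P3:O(10) | bus: BusRd
[6] P0: load  L2 | P0:S(10), P1:S(10), P2:I, P3:I | bus: BusRd
[7] P3: load  L0 | P0:S(50), P1:S(50), P2:I, P3:S(50) | bus: BusRd
[8] P0: store L0 := 74 | P0:M(74), P1:I, P2:I, P3:I | bus: BusUpgr
[9] P0: load  L2 | P0:S(10), P1:S(10), P2:I, P3:I | bus: none

state = M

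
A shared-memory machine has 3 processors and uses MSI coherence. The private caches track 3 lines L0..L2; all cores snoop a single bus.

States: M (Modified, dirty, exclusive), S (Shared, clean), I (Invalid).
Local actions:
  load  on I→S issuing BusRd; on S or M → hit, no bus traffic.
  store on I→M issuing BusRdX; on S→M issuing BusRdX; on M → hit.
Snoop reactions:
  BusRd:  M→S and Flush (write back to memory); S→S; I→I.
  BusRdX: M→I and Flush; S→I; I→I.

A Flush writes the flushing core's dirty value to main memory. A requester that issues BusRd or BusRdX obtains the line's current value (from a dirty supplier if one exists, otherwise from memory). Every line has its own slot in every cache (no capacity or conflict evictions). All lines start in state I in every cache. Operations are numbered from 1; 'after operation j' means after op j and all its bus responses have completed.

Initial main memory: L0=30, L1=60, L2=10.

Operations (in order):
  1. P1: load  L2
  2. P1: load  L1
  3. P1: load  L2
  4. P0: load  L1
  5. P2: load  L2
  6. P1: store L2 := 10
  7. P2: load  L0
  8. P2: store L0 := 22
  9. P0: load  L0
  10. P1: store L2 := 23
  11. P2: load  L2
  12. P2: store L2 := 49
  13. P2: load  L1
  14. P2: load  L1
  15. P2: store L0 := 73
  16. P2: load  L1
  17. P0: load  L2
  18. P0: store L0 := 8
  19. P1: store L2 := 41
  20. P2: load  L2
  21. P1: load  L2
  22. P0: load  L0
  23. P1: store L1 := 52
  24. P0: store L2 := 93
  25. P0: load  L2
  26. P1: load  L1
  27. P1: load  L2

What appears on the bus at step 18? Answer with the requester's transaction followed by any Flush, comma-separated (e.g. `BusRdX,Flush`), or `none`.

[1] P1: load  L2 | P0:I, P1:S(10), P2:I | bus: BusRd
[2] P1: load  L1 | P0:I, P1:S(60), P2:I | bus: BusRd
[3] P1: load  L2 | P0:I, P1:S(10), P2:I | bus: none
[4] P0: load  L1 | P0:S(60), P1:S(60), P2:I | bus: BusRd
[5] P2: load  L2 | P0:I, P1:S(10), P2:S(10) | bus: BusRd
[6] P1: store L2 := 10 | P0:I, P1:M(10), P2:I | bus: BusRdX
[7] P2: load  L0 | P0:I, P1:I, P2:S(30) | bus: BusRd
[8] P2: store L0 := 22 | P0:I, P1:I, P2:M(22) | bus: BusRdX
[9] P0: load  L0 | P0:S(22), P1:I, P2:S(22) | bus: BusRd,Flush
[10] P1: store L2 := 23 | P0:I, P1:M(23), P2:I | bus: none
[11] P2: load  L2 | P0:I, P1:S(23), P2:S(23) | bus: BusRd,Flush
[12] P2: store L2 := 49 | P0:I, P1:I, P2:M(49) | bus: BusRdX
[13] P2: load  L1 | P0:S(60), P1:S(60), P2:S(60) | bus: BusRd
[14] P2: load  L1 | P0:S(60), P1:S(60), P2:S(60) | bus: none
[15] P2: store L0 := 73 | P0:I, P1:I, P2:M(73) | bus: BusRdX
[16] P2: load  L1 | P0:S(60), P1:S(60), P2:S(60) | bus: none
[17] P0: load  L2 | P0:S(49), P1:I, P2:S(49) | bus: BusRd,Flush
[18] P0: store L0 := 8 | P0:M(8), P1:I, P2:I | bus: BusRdX,Flush
[19] P1: store L2 := 41 | P0:I, P1:M(41), P2:I | bus: BusRdX
[20] P2: load  L2 | P0:I, P1:S(41), P2:S(41) | bus: BusRd,Flush
[21] P1: load  L2 | P0:I, P1:S(41), P2:S(41) | bus: none
[22] P0: load  L0 | P0:M(8), P1:I, P2:I | bus: none
[23] P1: store L1 := 52 | P0:I, P1:M(52), P2:I | bus: BusRdX
[24] P0: store L2 := 93 | P0:M(93), P1:I, P2:I | bus: BusRdX
[25] P0: load  L2 | P0:M(93), P1:I, P2:I | bus: none
[26] P1: load  L1 | P0:I, P1:M(52), P2:I | bus: none
[27] P1: load  L2 | P0:S(93), P1:S(93), P2:I | bus: BusRd,Flush

bus = BusRdX,Flush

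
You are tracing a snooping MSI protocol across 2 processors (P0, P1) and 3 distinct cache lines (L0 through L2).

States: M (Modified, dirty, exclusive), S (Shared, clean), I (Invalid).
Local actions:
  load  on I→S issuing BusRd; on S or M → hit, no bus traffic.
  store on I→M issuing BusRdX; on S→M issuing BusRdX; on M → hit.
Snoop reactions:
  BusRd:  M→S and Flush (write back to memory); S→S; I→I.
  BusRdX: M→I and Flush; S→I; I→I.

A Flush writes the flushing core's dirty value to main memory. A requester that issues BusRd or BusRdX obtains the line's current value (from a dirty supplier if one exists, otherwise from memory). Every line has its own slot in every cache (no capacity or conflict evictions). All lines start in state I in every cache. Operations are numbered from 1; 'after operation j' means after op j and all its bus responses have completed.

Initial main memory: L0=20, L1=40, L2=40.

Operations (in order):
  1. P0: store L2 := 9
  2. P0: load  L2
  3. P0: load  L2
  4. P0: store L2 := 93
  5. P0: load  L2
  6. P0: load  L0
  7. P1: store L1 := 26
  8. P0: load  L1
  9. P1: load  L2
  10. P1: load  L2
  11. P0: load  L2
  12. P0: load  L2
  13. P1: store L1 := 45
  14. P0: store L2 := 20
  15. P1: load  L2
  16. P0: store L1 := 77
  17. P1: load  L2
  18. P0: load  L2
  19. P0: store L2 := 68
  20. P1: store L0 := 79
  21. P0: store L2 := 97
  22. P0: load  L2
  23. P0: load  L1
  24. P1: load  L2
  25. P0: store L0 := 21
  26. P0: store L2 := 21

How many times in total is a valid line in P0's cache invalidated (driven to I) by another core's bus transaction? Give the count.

  op1 P0: store L2 := 9 → M/I on L2; bus BusRdX; mem=40
  op2 P0: load  L2 → M/I on L2; bus (none); mem=40
  op3 P0: load  L2 → M/I on L2; bus (none); mem=40
  op4 P0: store L2 := 93 → M/I on L2; bus (none); mem=40
  op5 P0: load  L2 → M/I on L2; bus (none); mem=40
  op6 P0: load  L0 → S/I on L0; bus BusRd; mem=20
  op7 P1: store L1 := 26 → I/M on L1; bus BusRdX; mem=40
  op8 P0: load  L1 → S/S on L1; bus BusRd Flush; mem=26
  op9 P1: load  L2 → S/S on L2; bus BusRd Flush; mem=93
  op10 P1: load  L2 → S/S on L2; bus (none); mem=93
  op11 P0: load  L2 → S/S on L2; bus (none); mem=93
  op12 P0: load  L2 → S/S on L2; bus (none); mem=93
  op13 P1: store L1 := 45 → I/M on L1; bus BusRdX; mem=26
  op14 P0: store L2 := 20 → M/I on L2; bus BusRdX; mem=93
  op15 P1: load  L2 → S/S on L2; bus BusRd Flush; mem=20
  op16 P0: store L1 := 77 → M/I on L1; bus BusRdX Flush; mem=45
  op17 P1: load  L2 → S/S on L2; bus (none); mem=20
  op18 P0: load  L2 → S/S on L2; bus (none); mem=20
  op19 P0: store L2 := 68 → M/I on L2; bus BusRdX; mem=20
  op20 P1: store L0 := 79 → I/M on L0; bus BusRdX; mem=20
  op21 P0: store L2 := 97 → M/I on L2; bus (none); mem=20
  op22 P0: load  L2 → M/I on L2; bus (none); mem=20
  op23 P0: load  L1 → M/I on L1; bus (none); mem=45
  op24 P1: load  L2 → S/S on L2; bus BusRd Flush; mem=97
  op25 P0: store L0 := 21 → M/I on L0; bus BusRdX Flush; mem=79
  op26 P0: store L2 := 21 → M/I on L2; bus BusRdX; mem=97

invalidations = 2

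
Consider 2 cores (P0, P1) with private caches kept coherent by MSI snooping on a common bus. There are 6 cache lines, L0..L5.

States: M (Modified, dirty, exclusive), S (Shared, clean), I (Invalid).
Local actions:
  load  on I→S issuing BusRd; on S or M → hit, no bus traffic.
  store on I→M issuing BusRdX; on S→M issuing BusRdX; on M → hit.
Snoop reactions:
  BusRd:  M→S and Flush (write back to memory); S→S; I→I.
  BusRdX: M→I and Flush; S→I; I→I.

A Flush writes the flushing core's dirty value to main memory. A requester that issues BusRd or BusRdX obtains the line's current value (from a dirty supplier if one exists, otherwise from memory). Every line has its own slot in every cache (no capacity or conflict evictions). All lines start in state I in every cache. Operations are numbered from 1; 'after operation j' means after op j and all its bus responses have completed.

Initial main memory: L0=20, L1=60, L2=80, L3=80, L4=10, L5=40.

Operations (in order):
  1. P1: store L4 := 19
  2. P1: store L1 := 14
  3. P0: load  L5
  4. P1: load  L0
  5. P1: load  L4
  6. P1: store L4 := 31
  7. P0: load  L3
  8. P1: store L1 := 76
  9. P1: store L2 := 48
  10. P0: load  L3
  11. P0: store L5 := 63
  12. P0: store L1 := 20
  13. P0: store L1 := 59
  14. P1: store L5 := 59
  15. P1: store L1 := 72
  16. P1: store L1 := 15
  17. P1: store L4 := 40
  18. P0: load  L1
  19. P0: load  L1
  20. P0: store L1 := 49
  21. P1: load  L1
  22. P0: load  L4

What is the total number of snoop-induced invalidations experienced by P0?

[1] P1: store L4 := 19 | P0:I, P1:M(19) | bus: BusRdX
[2] P1: store L1 := 14 | P0:I, P1:M(14) | bus: BusRdX
[3] P0: load  L5 | P0:S(40), P1:I | bus: BusRd
[4] P1: load  L0 | P0:I, P1:S(20) | bus: BusRd
[5] P1: load  L4 | P0:I, P1:M(19) | bus: none
[6] P1: store L4 := 31 | P0:I, P1:M(31) | bus: none
[7] P0: load  L3 | P0:S(80), P1:I | bus: BusRd
[8] P1: store L1 := 76 | P0:I, P1:M(76) | bus: none
[9] P1: store L2 := 48 | P0:I, P1:M(48) | bus: BusRdX
[10] P0: load  L3 | P0:S(80), P1:I | bus: none
[11] P0: store L5 := 63 | P0:M(63), P1:I | bus: BusRdX
[12] P0: store L1 := 20 | P0:M(20), P1:I | bus: BusRdX,Flush
[13] P0: store L1 := 59 | P0:M(59), P1:I | bus: none
[14] P1: store L5 := 59 | P0:I, P1:M(59) | bus: BusRdX,Flush
[15] P1: store L1 := 72 | P0:I, P1:M(72) | bus: BusRdX,Flush
[16] P1: store L1 := 15 | P0:I, P1:M(15) | bus: none
[17] P1: store L4 := 40 | P0:I, P1:M(40) | bus: none
[18] P0: load  L1 | P0:S(15), P1:S(15) | bus: BusRd,Flush
[19] P0: load  L1 | P0:S(15), P1:S(15) | bus: none
[20] P0: store L1 := 49 | P0:M(49), P1:I | bus: BusRdX
[21] P1: load  L1 | P0:S(49), P1:S(49) | bus: BusRd,Flush
[22] P0: load  L4 | P0:S(40), P1:S(40) | bus: BusRd,Flush

invalidations = 2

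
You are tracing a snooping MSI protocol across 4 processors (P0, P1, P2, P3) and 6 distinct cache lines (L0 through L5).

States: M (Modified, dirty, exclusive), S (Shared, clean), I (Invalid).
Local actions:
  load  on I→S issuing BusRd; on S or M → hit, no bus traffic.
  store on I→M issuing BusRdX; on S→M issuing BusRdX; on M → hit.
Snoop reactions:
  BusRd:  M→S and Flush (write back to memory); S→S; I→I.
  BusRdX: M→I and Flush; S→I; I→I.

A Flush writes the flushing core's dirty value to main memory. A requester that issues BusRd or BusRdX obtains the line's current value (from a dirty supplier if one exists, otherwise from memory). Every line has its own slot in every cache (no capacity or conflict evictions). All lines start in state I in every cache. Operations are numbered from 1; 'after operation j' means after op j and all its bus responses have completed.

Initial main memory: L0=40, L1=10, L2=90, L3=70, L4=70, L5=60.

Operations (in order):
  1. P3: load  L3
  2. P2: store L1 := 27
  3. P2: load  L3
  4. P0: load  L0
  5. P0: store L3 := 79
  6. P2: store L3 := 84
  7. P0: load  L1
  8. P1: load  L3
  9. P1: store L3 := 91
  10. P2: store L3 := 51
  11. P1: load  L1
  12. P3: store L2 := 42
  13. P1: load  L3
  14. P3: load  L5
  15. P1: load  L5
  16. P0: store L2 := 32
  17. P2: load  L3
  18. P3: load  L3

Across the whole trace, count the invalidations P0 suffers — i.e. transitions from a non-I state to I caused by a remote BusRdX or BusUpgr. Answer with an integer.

  op1 P3: load  L3 → I/I/I/S on L3; bus BusRd; mem=70
  op2 P2: store L1 := 27 → I/I/M/I on L1; bus BusRdX; mem=10
  op3 P2: load  L3 → I/I/S/S on L3; bus BusRd; mem=70
  op4 P0: load  L0 → S/I/I/I on L0; bus BusRd; mem=40
  op5 P0: store L3 := 79 → M/I/I/I on L3; bus BusRdX; mem=70
  op6 P2: store L3 := 84 → I/I/M/I on L3; bus BusRdX Flush; mem=79
  op7 P0: load  L1 → S/I/S/I on L1; bus BusRd Flush; mem=27
  op8 P1: load  L3 → I/S/S/I on L3; bus BusRd Flush; mem=84
  op9 P1: store L3 := 91 → I/M/I/I on L3; bus BusRdX; mem=84
  op10 P2: store L3 := 51 → I/I/M/I on L3; bus BusRdX Flush; mem=91
  op11 P1: load  L1 → S/S/S/I on L1; bus BusRd; mem=27
  op12 P3: store L2 := 42 → I/I/I/M on L2; bus BusRdX; mem=90
  op13 P1: load  L3 → I/S/S/I on L3; bus BusRd Flush; mem=51
  op14 P3: load  L5 → I/I/I/S on L5; bus BusRd; mem=60
  op15 P1: load  L5 → I/S/I/S on L5; bus BusRd; mem=60
  op16 P0: store L2 := 32 → M/I/I/I on L2; bus BusRdX Flush; mem=42
  op17 P2: load  L3 → I/S/S/I on L3; bus (none); mem=51
  op18 P3: load  L3 → I/S/S/S on L3; bus BusRd; mem=51

invalidations = 1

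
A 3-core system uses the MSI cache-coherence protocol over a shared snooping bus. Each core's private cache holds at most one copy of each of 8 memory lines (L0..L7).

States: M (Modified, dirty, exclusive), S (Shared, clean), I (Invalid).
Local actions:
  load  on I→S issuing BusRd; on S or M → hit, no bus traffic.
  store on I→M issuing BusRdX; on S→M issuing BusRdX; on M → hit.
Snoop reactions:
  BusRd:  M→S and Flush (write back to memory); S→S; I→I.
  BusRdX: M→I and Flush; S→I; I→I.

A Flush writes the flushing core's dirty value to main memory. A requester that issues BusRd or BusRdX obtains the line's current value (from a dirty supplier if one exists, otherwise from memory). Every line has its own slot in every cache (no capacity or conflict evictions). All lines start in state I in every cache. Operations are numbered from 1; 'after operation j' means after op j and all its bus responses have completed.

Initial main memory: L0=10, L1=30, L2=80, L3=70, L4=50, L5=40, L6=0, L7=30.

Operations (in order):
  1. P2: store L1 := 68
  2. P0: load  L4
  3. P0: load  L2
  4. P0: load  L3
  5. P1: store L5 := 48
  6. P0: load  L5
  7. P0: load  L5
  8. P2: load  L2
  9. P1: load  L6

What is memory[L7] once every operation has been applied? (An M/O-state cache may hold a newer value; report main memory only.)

memory[L7] = 30

  op1 P2: store L1 := 68 → I/I/M on L1; bus BusRdX; mem=30
  op2 P0: load  L4 → S/I/I on L4; bus BusRd; mem=50
  op3 P0: load  L2 → S/I/I on L2; bus BusRd; mem=80
  op4 P0: load  L3 → S/I/I on L3; bus BusRd; mem=70
  op5 P1: store L5 := 48 → I/M/I on L5; bus BusRdX; mem=40
  op6 P0: load  L5 → S/S/I on L5; bus BusRd Flush; mem=48
  op7 P0: load  L5 → S/S/I on L5; bus (none); mem=48
  op8 P2: load  L2 → S/I/S on L2; bus BusRd; mem=80
  op9 P1: load  L6 → I/S/I on L6; bus BusRd; mem=0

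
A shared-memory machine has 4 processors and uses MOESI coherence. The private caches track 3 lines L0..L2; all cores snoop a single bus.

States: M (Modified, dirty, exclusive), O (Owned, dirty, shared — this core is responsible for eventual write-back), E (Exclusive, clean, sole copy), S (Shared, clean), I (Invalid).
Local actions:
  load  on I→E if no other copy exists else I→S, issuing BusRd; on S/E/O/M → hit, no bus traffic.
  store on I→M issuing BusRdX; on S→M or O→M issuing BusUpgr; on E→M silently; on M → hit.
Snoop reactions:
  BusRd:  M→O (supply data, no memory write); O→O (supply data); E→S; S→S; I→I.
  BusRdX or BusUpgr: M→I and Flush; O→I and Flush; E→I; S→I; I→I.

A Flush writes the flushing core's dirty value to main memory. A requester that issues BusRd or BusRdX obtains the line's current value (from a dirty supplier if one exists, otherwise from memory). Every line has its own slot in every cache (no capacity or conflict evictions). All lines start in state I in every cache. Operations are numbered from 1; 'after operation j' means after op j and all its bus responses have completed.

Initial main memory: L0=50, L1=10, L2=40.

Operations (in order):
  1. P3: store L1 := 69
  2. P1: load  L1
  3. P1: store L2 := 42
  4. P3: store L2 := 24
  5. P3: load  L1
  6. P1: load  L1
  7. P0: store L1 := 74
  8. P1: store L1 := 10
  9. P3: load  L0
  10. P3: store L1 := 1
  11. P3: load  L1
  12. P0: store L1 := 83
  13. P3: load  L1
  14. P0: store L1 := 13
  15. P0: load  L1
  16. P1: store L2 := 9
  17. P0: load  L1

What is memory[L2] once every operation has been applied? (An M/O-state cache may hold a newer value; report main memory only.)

memory[L2] = 24

1. P3: store L1 := 69  bus=[BusRdX]  L1: P0=I P1=I P2=I P3=M  mem[L1]=10
2. P1: load  L1  bus=[BusRd]  L1: P0=I P1=S P2=I P3=O  mem[L1]=10
3. P1: store L2 := 42  bus=[BusRdX]  L2: P0=I P1=M P2=I P3=I  mem[L2]=40
4. P3: store L2 := 24  bus=[BusRdX,Flush]  L2: P0=I P1=I P2=I P3=M  mem[L2]=42
5. P3: load  L1  bus=[-]  L1: P0=I P1=S P2=I P3=O  mem[L1]=10
6. P1: load  L1  bus=[-]  L1: P0=I P1=S P2=I P3=O  mem[L1]=10
7. P0: store L1 := 74  bus=[BusRdX,Flush]  L1: P0=M P1=I P2=I P3=I  mem[L1]=69
8. P1: store L1 := 10  bus=[BusRdX,Flush]  L1: P0=I P1=M P2=I P3=I  mem[L1]=74
9. P3: load  L0  bus=[BusRd]  L0: P0=I P1=I P2=I P3=E  mem[L0]=50
10. P3: store L1 := 1  bus=[BusRdX,Flush]  L1: P0=I P1=I P2=I P3=M  mem[L1]=10
11. P3: load  L1  bus=[-]  L1: P0=I P1=I P2=I P3=M  mem[L1]=10
12. P0: store L1 := 83  bus=[BusRdX,Flush]  L1: P0=M P1=I P2=I P3=I  mem[L1]=1
13. P3: load  L1  bus=[BusRd]  L1: P0=O P1=I P2=I P3=S  mem[L1]=1
14. P0: store L1 := 13  bus=[BusUpgr]  L1: P0=M P1=I P2=I P3=I  mem[L1]=1
15. P0: load  L1  bus=[-]  L1: P0=M P1=I P2=I P3=I  mem[L1]=1
16. P1: store L2 := 9  bus=[BusRdX,Flush]  L2: P0=I P1=M P2=I P3=I  mem[L2]=24
17. P0: load  L1  bus=[-]  L1: P0=M P1=I P2=I P3=I  mem[L1]=1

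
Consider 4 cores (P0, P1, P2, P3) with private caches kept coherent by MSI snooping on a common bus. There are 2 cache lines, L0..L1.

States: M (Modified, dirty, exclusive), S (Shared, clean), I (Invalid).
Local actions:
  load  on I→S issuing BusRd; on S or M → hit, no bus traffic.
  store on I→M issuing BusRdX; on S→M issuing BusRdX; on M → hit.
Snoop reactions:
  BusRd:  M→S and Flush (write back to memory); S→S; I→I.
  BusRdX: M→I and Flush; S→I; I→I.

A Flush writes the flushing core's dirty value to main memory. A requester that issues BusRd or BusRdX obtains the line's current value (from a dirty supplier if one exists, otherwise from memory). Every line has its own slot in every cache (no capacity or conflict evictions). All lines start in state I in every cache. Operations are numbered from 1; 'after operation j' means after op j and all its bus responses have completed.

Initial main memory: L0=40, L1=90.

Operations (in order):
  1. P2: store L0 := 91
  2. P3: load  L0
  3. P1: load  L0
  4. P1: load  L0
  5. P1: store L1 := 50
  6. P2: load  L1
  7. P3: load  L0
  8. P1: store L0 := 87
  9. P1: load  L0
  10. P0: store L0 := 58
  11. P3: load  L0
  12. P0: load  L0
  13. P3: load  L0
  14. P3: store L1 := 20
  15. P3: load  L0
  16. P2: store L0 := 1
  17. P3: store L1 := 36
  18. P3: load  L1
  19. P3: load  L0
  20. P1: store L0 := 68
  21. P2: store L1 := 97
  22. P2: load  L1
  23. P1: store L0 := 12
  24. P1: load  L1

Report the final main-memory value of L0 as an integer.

memory[L0] = 1

  op1 P2: store L0 := 91 → I/I/M/I on L0; bus BusRdX; mem=40
  op2 P3: load  L0 → I/I/S/S on L0; bus BusRd Flush; mem=91
  op3 P1: load  L0 → I/S/S/S on L0; bus BusRd; mem=91
  op4 P1: load  L0 → I/S/S/S on L0; bus (none); mem=91
  op5 P1: store L1 := 50 → I/M/I/I on L1; bus BusRdX; mem=90
  op6 P2: load  L1 → I/S/S/I on L1; bus BusRd Flush; mem=50
  op7 P3: load  L0 → I/S/S/S on L0; bus (none); mem=91
  op8 P1: store L0 := 87 → I/M/I/I on L0; bus BusRdX; mem=91
  op9 P1: load  L0 → I/M/I/I on L0; bus (none); mem=91
  op10 P0: store L0 := 58 → M/I/I/I on L0; bus BusRdX Flush; mem=87
  op11 P3: load  L0 → S/I/I/S on L0; bus BusRd Flush; mem=58
  op12 P0: load  L0 → S/I/I/S on L0; bus (none); mem=58
  op13 P3: load  L0 → S/I/I/S on L0; bus (none); mem=58
  op14 P3: store L1 := 20 → I/I/I/M on L1; bus BusRdX; mem=50
  op15 P3: load  L0 → S/I/I/S on L0; bus (none); mem=58
  op16 P2: store L0 := 1 → I/I/M/I on L0; bus BusRdX; mem=58
  op17 P3: store L1 := 36 → I/I/I/M on L1; bus (none); mem=50
  op18 P3: load  L1 → I/I/I/M on L1; bus (none); mem=50
  op19 P3: load  L0 → I/I/S/S on L0; bus BusRd Flush; mem=1
  op20 P1: store L0 := 68 → I/M/I/I on L0; bus BusRdX; mem=1
  op21 P2: store L1 := 97 → I/I/M/I on L1; bus BusRdX Flush; mem=36
  op22 P2: load  L1 → I/I/M/I on L1; bus (none); mem=36
  op23 P1: store L0 := 12 → I/M/I/I on L0; bus (none); mem=1
  op24 P1: load  L1 → I/S/S/I on L1; bus BusRd Flush; mem=97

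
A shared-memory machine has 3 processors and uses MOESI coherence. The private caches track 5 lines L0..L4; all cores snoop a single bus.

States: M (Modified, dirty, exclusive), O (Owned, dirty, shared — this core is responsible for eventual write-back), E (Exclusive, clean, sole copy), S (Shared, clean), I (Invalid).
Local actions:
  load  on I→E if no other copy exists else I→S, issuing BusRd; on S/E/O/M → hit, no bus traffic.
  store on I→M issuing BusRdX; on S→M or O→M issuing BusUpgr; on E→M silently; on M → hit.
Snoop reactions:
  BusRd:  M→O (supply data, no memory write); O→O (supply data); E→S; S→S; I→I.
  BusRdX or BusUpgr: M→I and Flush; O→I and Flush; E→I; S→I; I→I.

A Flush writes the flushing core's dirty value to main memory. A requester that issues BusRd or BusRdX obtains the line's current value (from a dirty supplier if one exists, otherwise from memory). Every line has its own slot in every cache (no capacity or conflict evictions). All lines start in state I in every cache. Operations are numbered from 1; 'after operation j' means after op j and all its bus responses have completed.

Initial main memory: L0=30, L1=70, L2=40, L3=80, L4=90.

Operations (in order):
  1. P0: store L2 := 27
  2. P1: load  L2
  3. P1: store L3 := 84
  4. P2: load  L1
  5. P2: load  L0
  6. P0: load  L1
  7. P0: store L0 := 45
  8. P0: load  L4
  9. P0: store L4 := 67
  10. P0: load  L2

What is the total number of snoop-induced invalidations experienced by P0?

step 1: P0: store L2 := 27  ⟶  MII  (L2)  txn=BusRdX  M[L2]=40
step 2: P1: load  L2  ⟶  OSI  (L2)  txn=BusRd  M[L2]=40
step 3: P1: store L3 := 84  ⟶  IMI  (L3)  txn=BusRdX  M[L3]=80
step 4: P2: load  L1  ⟶  IIE  (L1)  txn=BusRd  M[L1]=70
step 5: P2: load  L0  ⟶  IIE  (L0)  txn=BusRd  M[L0]=30
step 6: P0: load  L1  ⟶  SIS  (L1)  txn=BusRd  M[L1]=70
step 7: P0: store L0 := 45  ⟶  MII  (L0)  txn=BusRdX  M[L0]=30
step 8: P0: load  L4  ⟶  EII  (L4)  txn=BusRd  M[L4]=90
step 9: P0: store L4 := 67  ⟶  MII  (L4)  txn=∅  M[L4]=90
step 10: P0: load  L2  ⟶  OSI  (L2)  txn=∅  M[L2]=40

invalidations = 0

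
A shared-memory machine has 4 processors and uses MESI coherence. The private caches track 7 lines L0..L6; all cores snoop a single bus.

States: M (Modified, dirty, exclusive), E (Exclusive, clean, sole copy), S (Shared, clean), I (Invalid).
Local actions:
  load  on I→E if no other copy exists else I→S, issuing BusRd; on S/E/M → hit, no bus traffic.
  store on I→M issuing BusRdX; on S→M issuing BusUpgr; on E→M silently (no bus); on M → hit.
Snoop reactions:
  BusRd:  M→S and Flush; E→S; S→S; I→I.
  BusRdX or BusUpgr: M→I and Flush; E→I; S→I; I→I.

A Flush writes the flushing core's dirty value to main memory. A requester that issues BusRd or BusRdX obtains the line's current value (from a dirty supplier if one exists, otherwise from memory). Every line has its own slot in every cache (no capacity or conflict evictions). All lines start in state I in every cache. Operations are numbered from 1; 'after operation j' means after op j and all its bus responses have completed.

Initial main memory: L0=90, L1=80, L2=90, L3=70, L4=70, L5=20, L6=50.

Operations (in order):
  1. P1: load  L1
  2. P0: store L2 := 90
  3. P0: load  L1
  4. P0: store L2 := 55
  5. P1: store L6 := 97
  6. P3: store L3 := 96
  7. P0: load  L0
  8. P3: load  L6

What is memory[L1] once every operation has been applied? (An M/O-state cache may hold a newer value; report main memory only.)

memory[L1] = 80

step 1: P1: load  L1  ⟶  IEII  (L1)  txn=BusRd  M[L1]=80
step 2: P0: store L2 := 90  ⟶  MIII  (L2)  txn=BusRdX  M[L2]=90
step 3: P0: load  L1  ⟶  SSII  (L1)  txn=BusRd  M[L1]=80
step 4: P0: store L2 := 55  ⟶  MIII  (L2)  txn=∅  M[L2]=90
step 5: P1: store L6 := 97  ⟶  IMII  (L6)  txn=BusRdX  M[L6]=50
step 6: P3: store L3 := 96  ⟶  IIIM  (L3)  txn=BusRdX  M[L3]=70
step 7: P0: load  L0  ⟶  EIII  (L0)  txn=BusRd  M[L0]=90
step 8: P3: load  L6  ⟶  ISIS  (L6)  txn=BusRd+Flush  M[L6]=97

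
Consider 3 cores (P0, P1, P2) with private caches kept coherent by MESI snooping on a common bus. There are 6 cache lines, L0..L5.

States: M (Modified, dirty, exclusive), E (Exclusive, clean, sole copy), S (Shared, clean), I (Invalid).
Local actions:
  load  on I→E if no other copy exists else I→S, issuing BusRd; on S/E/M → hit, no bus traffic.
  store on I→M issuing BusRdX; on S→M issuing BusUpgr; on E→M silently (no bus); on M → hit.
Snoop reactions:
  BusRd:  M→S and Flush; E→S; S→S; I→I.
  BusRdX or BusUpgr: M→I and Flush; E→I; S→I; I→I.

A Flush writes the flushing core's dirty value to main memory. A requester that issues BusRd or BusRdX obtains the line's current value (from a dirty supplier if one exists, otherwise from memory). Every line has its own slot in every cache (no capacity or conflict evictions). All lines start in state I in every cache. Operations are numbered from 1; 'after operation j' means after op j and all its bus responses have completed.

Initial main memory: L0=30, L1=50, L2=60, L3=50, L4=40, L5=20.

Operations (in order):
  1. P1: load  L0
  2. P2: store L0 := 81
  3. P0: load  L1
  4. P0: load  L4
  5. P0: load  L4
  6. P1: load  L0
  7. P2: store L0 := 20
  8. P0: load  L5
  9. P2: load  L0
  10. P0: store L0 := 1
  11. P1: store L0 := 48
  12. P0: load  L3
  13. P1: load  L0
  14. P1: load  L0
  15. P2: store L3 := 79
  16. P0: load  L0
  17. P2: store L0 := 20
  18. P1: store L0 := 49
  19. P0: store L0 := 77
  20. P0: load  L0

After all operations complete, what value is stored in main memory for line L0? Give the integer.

memory[L0] = 49

1. P1: load  L0  bus=[BusRd]  L0: P0=I P1=E P2=I  mem[L0]=30
2. P2: store L0 := 81  bus=[BusRdX]  L0: P0=I P1=I P2=M  mem[L0]=30
3. P0: load  L1  bus=[BusRd]  L1: P0=E P1=I P2=I  mem[L1]=50
4. P0: load  L4  bus=[BusRd]  L4: P0=E P1=I P2=I  mem[L4]=40
5. P0: load  L4  bus=[-]  L4: P0=E P1=I P2=I  mem[L4]=40
6. P1: load  L0  bus=[BusRd,Flush]  L0: P0=I P1=S P2=S  mem[L0]=81
7. P2: store L0 := 20  bus=[BusUpgr]  L0: P0=I P1=I P2=M  mem[L0]=81
8. P0: load  L5  bus=[BusRd]  L5: P0=E P1=I P2=I  mem[L5]=20
9. P2: load  L0  bus=[-]  L0: P0=I P1=I P2=M  mem[L0]=81
10. P0: store L0 := 1  bus=[BusRdX,Flush]  L0: P0=M P1=I P2=I  mem[L0]=20
11. P1: store L0 := 48  bus=[BusRdX,Flush]  L0: P0=I P1=M P2=I  mem[L0]=1
12. P0: load  L3  bus=[BusRd]  L3: P0=E P1=I P2=I  mem[L3]=50
13. P1: load  L0  bus=[-]  L0: P0=I P1=M P2=I  mem[L0]=1
14. P1: load  L0  bus=[-]  L0: P0=I P1=M P2=I  mem[L0]=1
15. P2: store L3 := 79  bus=[BusRdX]  L3: P0=I P1=I P2=M  mem[L3]=50
16. P0: load  L0  bus=[BusRd,Flush]  L0: P0=S P1=S P2=I  mem[L0]=48
17. P2: store L0 := 20  bus=[BusRdX]  L0: P0=I P1=I P2=M  mem[L0]=48
18. P1: store L0 := 49  bus=[BusRdX,Flush]  L0: P0=I P1=M P2=I  mem[L0]=20
19. P0: store L0 := 77  bus=[BusRdX,Flush]  L0: P0=M P1=I P2=I  mem[L0]=49
20. P0: load  L0  bus=[-]  L0: P0=M P1=I P2=I  mem[L0]=49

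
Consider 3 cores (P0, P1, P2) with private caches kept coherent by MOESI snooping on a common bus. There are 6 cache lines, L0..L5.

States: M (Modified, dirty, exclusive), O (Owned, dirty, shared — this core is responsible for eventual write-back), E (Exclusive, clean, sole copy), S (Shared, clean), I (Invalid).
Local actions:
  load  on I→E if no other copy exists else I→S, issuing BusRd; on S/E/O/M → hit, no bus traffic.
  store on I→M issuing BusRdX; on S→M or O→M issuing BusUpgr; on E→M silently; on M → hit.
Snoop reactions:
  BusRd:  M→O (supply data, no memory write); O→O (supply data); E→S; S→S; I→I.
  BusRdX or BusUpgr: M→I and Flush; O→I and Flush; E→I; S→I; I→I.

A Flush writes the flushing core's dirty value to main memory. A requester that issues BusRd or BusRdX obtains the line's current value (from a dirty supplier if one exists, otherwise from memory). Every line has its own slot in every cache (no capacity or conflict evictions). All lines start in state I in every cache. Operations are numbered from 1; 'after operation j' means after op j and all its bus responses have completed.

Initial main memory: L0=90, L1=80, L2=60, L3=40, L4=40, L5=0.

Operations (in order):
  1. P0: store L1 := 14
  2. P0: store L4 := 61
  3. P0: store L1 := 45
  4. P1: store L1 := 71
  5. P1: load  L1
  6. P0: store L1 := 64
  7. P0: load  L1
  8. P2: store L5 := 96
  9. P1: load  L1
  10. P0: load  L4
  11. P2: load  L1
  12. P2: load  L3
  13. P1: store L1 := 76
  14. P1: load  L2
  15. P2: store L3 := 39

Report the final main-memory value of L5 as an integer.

[1] P0: store L1 := 14 | P0:M(14), P1:I, P2:I | bus: BusRdX
[2] P0: store L4 := 61 | P0:M(61), P1:I, P2:I | bus: BusRdX
[3] P0: store L1 := 45 | P0:M(45), P1:I, P2:I | bus: none
[4] P1: store L1 := 71 | P0:I, P1:M(71), P2:I | bus: BusRdX,Flush
[5] P1: load  L1 | P0:I, P1:M(71), P2:I | bus: none
[6] P0: store L1 := 64 | P0:M(64), P1:I, P2:I | bus: BusRdX,Flush
[7] P0: load  L1 | P0:M(64), P1:I, P2:I | bus: none
[8] P2: store L5 := 96 | P0:I, P1:I, P2:M(96) | bus: BusRdX
[9] P1: load  L1 | P0:O(64), P1:S(64), P2:I | bus: BusRd
[10] P0: load  L4 | P0:M(61), P1:I, P2:I | bus: none
[11] P2: load  L1 | P0:O(64), P1:S(64), P2:S(64) | bus: BusRd
[12] P2: load  L3 | P0:I, P1:I, P2:E(40) | bus: BusRd
[13] P1: store L1 := 76 | P0:I, P1:M(76), P2:I | bus: BusUpgr,Flush
[14] P1: load  L2 | P0:I, P1:E(60), P2:I | bus: BusRd
[15] P2: store L3 := 39 | P0:I, P1:I, P2:M(39) | bus: none

memory[L5] = 0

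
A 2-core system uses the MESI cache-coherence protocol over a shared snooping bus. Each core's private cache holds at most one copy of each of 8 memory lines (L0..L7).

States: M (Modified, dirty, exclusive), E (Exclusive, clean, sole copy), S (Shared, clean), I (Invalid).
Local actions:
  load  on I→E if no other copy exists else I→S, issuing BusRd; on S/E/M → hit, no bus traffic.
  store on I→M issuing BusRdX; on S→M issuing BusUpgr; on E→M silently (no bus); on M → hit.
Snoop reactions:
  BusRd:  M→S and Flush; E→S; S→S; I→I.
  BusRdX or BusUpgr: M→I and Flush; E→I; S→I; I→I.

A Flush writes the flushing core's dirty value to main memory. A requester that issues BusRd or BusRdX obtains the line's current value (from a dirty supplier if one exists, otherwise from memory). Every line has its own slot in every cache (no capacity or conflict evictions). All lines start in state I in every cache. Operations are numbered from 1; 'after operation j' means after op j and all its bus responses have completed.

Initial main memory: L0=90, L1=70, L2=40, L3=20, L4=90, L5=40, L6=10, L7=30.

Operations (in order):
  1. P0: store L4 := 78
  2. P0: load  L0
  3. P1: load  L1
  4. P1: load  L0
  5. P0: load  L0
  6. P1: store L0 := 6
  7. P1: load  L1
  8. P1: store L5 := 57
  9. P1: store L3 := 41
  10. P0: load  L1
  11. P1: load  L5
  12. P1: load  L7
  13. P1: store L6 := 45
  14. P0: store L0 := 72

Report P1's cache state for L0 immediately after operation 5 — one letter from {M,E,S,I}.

state = S

  op1 P0: store L4 := 78 → M/I on L4; bus BusRdX; mem=90
  op2 P0: load  L0 → E/I on L0; bus BusRd; mem=90
  op3 P1: load  L1 → I/E on L1; bus BusRd; mem=70
  op4 P1: load  L0 → S/S on L0; bus BusRd; mem=90
  op5 P0: load  L0 → S/S on L0; bus (none); mem=90
  op6 P1: store L0 := 6 → I/M on L0; bus BusUpgr; mem=90
  op7 P1: load  L1 → I/E on L1; bus (none); mem=70
  op8 P1: store L5 := 57 → I/M on L5; bus BusRdX; mem=40
  op9 P1: store L3 := 41 → I/M on L3; bus BusRdX; mem=20
  op10 P0: load  L1 → S/S on L1; bus BusRd; mem=70
  op11 P1: load  L5 → I/M on L5; bus (none); mem=40
  op12 P1: load  L7 → I/E on L7; bus BusRd; mem=30
  op13 P1: store L6 := 45 → I/M on L6; bus BusRdX; mem=10
  op14 P0: store L0 := 72 → M/I on L0; bus BusRdX Flush; mem=6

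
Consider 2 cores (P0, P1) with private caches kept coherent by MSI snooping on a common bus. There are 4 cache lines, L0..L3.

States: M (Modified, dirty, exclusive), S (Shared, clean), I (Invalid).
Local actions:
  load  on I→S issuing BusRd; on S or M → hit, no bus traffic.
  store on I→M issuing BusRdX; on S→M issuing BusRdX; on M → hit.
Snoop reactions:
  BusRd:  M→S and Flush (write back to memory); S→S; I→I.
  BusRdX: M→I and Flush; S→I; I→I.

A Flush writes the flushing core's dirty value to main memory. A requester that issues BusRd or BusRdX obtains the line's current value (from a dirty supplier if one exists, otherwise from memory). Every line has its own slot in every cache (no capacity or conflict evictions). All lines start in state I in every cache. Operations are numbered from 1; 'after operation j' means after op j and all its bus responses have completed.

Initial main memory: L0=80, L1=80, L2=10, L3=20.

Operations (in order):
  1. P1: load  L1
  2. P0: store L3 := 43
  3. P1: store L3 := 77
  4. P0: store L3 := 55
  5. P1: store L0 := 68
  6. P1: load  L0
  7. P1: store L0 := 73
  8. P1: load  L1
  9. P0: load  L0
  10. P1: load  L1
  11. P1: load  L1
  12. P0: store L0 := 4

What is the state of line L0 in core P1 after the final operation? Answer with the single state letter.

state = I

[1] P1: load  L1 | P0:I, P1:S(80) | bus: BusRd
[2] P0: store L3 := 43 | P0:M(43), P1:I | bus: BusRdX
[3] P1: store L3 := 77 | P0:I, P1:M(77) | bus: BusRdX,Flush
[4] P0: store L3 := 55 | P0:M(55), P1:I | bus: BusRdX,Flush
[5] P1: store L0 := 68 | P0:I, P1:M(68) | bus: BusRdX
[6] P1: load  L0 | P0:I, P1:M(68) | bus: none
[7] P1: store L0 := 73 | P0:I, P1:M(73) | bus: none
[8] P1: load  L1 | P0:I, P1:S(80) | bus: none
[9] P0: load  L0 | P0:S(73), P1:S(73) | bus: BusRd,Flush
[10] P1: load  L1 | P0:I, P1:S(80) | bus: none
[11] P1: load  L1 | P0:I, P1:S(80) | bus: none
[12] P0: store L0 := 4 | P0:M(4), P1:I | bus: BusRdX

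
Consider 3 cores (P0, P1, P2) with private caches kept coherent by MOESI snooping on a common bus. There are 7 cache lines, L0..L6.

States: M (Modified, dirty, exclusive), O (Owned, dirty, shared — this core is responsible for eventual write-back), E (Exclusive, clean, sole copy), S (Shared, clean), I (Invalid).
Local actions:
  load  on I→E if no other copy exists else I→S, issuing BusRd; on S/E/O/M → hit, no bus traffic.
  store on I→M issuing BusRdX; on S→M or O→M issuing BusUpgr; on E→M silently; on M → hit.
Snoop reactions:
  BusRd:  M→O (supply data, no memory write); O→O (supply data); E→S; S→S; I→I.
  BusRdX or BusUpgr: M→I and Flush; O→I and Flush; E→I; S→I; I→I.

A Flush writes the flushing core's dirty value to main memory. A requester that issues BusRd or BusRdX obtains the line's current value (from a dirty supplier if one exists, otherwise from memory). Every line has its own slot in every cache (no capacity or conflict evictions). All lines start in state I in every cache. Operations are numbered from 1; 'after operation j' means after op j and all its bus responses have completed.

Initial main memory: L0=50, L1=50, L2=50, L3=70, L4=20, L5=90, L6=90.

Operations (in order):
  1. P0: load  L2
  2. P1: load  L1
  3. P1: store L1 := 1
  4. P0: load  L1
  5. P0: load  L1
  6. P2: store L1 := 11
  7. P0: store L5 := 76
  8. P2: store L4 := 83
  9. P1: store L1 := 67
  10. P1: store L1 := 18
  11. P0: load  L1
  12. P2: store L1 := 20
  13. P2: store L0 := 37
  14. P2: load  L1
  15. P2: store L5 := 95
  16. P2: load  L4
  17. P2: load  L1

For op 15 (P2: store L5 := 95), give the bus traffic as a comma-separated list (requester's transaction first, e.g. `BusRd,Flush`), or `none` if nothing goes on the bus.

bus = BusRdX,Flush

[1] P0: load  L2 | P0:E(50), P1:I, P2:I | bus: BusRd
[2] P1: load  L1 | P0:I, P1:E(50), P2:I | bus: BusRd
[3] P1: store L1 := 1 | P0:I, P1:M(1), P2:I | bus: none
[4] P0: load  L1 | P0:S(1), P1:O(1), P2:I | bus: BusRd
[5] P0: load  L1 | P0:S(1), P1:O(1), P2:I | bus: none
[6] P2: store L1 := 11 | P0:I, P1:I, P2:M(11) | bus: BusRdX,Flush
[7] P0: store L5 := 76 | P0:M(76), P1:I, P2:I | bus: BusRdX
[8] P2: store L4 := 83 | P0:I, P1:I, P2:M(83) | bus: BusRdX
[9] P1: store L1 := 67 | P0:I, P1:M(67), P2:I | bus: BusRdX,Flush
[10] P1: store L1 := 18 | P0:I, P1:M(18), P2:I | bus: none
[11] P0: load  L1 | P0:S(18), P1:O(18), P2:I | bus: BusRd
[12] P2: store L1 := 20 | P0:I, P1:I, P2:M(20) | bus: BusRdX,Flush
[13] P2: store L0 := 37 | P0:I, P1:I, P2:M(37) | bus: BusRdX
[14] P2: load  L1 | P0:I, P1:I, P2:M(20) | bus: none
[15] P2: store L5 := 95 | P0:I, P1:I, P2:M(95) | bus: BusRdX,Flush
[16] P2: load  L4 | P0:I, P1:I, P2:M(83) | bus: none
[17] P2: load  L1 | P0:I, P1:I, P2:M(20) | bus: none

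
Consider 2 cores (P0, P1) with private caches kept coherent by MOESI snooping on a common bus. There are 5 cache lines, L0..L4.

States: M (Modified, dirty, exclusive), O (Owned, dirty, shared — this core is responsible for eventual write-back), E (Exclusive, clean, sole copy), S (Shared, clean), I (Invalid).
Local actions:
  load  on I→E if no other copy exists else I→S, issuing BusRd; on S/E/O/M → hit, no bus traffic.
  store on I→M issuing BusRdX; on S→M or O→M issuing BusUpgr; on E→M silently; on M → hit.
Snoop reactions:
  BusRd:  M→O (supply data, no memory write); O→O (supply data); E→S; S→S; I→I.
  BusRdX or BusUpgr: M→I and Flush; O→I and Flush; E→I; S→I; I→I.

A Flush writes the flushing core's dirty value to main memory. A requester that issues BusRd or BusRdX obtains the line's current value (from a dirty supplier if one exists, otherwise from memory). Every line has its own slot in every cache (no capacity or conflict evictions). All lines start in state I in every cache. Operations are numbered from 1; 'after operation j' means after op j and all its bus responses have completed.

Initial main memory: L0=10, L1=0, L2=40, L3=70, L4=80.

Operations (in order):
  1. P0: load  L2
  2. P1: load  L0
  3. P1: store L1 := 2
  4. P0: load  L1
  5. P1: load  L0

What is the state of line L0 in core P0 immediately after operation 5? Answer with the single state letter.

1. P0: load  L2  bus=[BusRd]  L2: P0=E P1=I  mem[L2]=40
2. P1: load  L0  bus=[BusRd]  L0: P0=I P1=E  mem[L0]=10
3. P1: store L1 := 2  bus=[BusRdX]  L1: P0=I P1=M  mem[L1]=0
4. P0: load  L1  bus=[BusRd]  L1: P0=S P1=O  mem[L1]=0
5. P1: load  L0  bus=[-]  L0: P0=I P1=E  mem[L0]=10

state = I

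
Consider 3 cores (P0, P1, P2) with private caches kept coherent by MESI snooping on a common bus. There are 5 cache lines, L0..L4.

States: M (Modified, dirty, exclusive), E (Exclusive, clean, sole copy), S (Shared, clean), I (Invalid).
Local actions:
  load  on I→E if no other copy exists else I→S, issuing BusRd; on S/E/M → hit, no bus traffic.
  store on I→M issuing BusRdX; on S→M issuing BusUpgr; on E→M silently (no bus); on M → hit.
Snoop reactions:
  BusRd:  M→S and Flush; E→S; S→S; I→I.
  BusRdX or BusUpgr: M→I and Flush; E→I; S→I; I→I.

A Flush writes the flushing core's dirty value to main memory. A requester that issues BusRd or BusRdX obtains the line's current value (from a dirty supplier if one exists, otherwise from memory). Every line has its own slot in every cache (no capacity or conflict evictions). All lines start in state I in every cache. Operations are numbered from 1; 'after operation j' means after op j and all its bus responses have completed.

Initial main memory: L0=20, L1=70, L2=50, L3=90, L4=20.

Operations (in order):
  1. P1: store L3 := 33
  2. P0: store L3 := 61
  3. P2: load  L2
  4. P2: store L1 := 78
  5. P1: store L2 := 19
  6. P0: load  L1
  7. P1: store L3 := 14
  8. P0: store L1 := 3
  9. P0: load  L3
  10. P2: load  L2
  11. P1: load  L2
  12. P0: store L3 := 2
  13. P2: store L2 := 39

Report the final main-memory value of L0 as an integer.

1. P1: store L3 := 33  bus=[BusRdX]  L3: P0=I P1=M P2=I  mem[L3]=90
2. P0: store L3 := 61  bus=[BusRdX,Flush]  L3: P0=M P1=I P2=I  mem[L3]=33
3. P2: load  L2  bus=[BusRd]  L2: P0=I P1=I P2=E  mem[L2]=50
4. P2: store L1 := 78  bus=[BusRdX]  L1: P0=I P1=I P2=M  mem[L1]=70
5. P1: store L2 := 19  bus=[BusRdX]  L2: P0=I P1=M P2=I  mem[L2]=50
6. P0: load  L1  bus=[BusRd,Flush]  L1: P0=S P1=I P2=S  mem[L1]=78
7. P1: store L3 := 14  bus=[BusRdX,Flush]  L3: P0=I P1=M P2=I  mem[L3]=61
8. P0: store L1 := 3  bus=[BusUpgr]  L1: P0=M P1=I P2=I  mem[L1]=78
9. P0: load  L3  bus=[BusRd,Flush]  L3: P0=S P1=S P2=I  mem[L3]=14
10. P2: load  L2  bus=[BusRd,Flush]  L2: P0=I P1=S P2=S  mem[L2]=19
11. P1: load  L2  bus=[-]  L2: P0=I P1=S P2=S  mem[L2]=19
12. P0: store L3 := 2  bus=[BusUpgr]  L3: P0=M P1=I P2=I  mem[L3]=14
13. P2: store L2 := 39  bus=[BusUpgr]  L2: P0=I P1=I P2=M  mem[L2]=19

memory[L0] = 20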